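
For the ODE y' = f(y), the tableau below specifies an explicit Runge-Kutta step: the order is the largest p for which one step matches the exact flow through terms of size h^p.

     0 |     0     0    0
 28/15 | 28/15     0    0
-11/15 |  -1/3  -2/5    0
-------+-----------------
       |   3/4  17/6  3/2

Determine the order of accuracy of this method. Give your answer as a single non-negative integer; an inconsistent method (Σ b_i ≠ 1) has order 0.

0

b = (3/4, 17/6, 3/2)
c = (0, 28/15, -11/15)
Ac = (0, 0, -56/75)
Σ b_i: 3/4·1 + 17/6·1 + 3/2·1 = 61/12 ≠ 1 ⇒ order 0.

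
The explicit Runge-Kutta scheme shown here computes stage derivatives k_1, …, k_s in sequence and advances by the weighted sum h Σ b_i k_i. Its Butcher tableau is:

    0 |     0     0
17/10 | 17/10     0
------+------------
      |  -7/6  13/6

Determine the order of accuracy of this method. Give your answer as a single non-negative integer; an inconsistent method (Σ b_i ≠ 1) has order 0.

b = (-7/6, 13/6)
c = (0, 17/10)
Σ b_i: (-7/6)·1 + 13/6·1 = 1 ✓
b·c: 13/6·17/10 = 221/60 ≠ 1/2 ⇒ order 1.

1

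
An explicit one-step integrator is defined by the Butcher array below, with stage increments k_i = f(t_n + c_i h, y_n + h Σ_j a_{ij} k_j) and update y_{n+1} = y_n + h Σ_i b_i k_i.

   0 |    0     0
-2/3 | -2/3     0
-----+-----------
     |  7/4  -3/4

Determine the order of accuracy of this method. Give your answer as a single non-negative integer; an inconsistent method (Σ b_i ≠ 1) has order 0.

2

b = (7/4, -3/4)
c = (0, -2/3)
Σ b_i: 7/4·1 + (-3/4)·1 = 1 ✓
b·c: (-3/4)·(-2/3) = 1/2 ✓; 2 stages ⇒ order 2.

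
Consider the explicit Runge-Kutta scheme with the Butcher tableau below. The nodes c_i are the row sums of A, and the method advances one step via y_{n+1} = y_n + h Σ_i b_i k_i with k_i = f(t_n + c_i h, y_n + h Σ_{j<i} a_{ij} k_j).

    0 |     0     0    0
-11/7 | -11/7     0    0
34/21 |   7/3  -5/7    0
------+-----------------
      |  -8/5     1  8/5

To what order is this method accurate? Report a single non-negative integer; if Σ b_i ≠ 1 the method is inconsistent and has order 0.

1

b = (-8/5, 1, 8/5)
c = (0, -11/7, 34/21)
Ac = (0, 0, 55/49)
Σ b_i: (-8/5)·1 + 1·1 + 8/5·1 = 1 ✓
b·c: 1·(-11/7) + 8/5·34/21 = 107/105 ≠ 1/2 ⇒ order 1.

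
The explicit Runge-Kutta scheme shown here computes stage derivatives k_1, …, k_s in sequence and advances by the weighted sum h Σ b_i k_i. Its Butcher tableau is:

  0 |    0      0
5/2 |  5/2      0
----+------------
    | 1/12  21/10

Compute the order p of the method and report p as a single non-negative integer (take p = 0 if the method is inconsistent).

0

b = (1/12, 21/10)
c = (0, 5/2)
Σ b_i: 1/12·1 + 21/10·1 = 131/60 ≠ 1 ⇒ order 0.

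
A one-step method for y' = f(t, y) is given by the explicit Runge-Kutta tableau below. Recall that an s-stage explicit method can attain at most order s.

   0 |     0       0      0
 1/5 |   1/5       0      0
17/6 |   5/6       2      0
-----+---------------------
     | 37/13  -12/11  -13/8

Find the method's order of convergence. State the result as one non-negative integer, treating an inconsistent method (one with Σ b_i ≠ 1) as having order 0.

0

b = (37/13, -12/11, -13/8)
c = (0, 1/5, 17/6)
Ac = (0, 0, 2/5)
Σ b_i: 37/13·1 + (-12/11)·1 + (-13/8)·1 = 149/1144 ≠ 1 ⇒ order 0.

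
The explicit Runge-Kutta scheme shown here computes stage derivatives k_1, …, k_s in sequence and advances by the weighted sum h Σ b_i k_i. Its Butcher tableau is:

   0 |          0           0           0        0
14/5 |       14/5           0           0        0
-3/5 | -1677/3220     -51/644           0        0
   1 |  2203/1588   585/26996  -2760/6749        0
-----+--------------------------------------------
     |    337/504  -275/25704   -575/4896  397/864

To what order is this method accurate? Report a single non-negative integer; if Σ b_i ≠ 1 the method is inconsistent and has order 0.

b = (337/504, -275/25704, -575/4896, 397/864)
c = (0, 14/5, -3/5, 1)
Ac = (0, 0, -51/230, 243/794)
Σ b_i: 337/504·1 + (-275/25704)·1 + (-575/4896)·1 + 397/864·1 = 1 ✓
b·c: (-275/25704)·14/5 + (-575/4896)·(-3/5) + 397/864·1 = 1/2 ✓
b·c²: (-275/25704)·196/25 + (-575/4896)·9/25 + 397/864·1 = 1/3 ✓
b·Ac: (-575/4896)·(-51/230) + 397/864·243/794 = 1/6 ✓
b·c³: (-275/25704)·2744/125 + (-575/4896)·(-27/125) + 397/864·1 = 1/4 ✓
b·(c∘Ac): (-575/4896)·153/1150 + 397/864·243/794 = 1/8 ✓
b·Ac²: (-575/4896)·(-357/575) + 397/864·9/397 = 1/12 ✓
b·A²c: 397/864·36/397 = 1/24 ✓; 4 stages ⇒ order 4.

4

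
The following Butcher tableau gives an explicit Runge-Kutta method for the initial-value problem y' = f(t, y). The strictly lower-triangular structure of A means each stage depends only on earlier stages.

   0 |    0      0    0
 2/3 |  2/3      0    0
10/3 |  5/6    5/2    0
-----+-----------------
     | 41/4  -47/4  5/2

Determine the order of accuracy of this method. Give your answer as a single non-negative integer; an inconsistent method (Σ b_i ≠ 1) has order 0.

2

b = (41/4, -47/4, 5/2)
c = (0, 2/3, 10/3)
Ac = (0, 0, 5/3)
Σ b_i: 41/4·1 + (-47/4)·1 + 5/2·1 = 1 ✓
b·c: (-47/4)·2/3 + 5/2·10/3 = 1/2 ✓
b·c²: (-47/4)·4/9 + 5/2·100/9 = 203/9 ≠ 1/3 ⇒ order 2.
b·Ac: 5/2·5/3 = 25/6 ≠ 1/6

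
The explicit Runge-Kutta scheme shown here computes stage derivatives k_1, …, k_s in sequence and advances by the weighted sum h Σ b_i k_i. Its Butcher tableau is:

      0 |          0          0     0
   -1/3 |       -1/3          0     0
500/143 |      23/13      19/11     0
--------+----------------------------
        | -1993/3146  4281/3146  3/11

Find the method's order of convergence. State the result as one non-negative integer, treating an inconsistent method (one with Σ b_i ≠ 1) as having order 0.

b = (-1993/3146, 4281/3146, 3/11)
c = (0, -1/3, 500/143)
Ac = (0, 0, -19/33)
Σ b_i: (-1993/3146)·1 + 4281/3146·1 + 3/11·1 = 1 ✓
b·c: 4281/3146·(-1/3) + 3/11·500/143 = 1/2 ✓
b·c²: 4281/3146·1/9 + 3/11·250000/20449 = 4704061/1349634 ≠ 1/3 ⇒ order 2.
b·Ac: 3/11·(-19/33) = -19/121 ≠ 1/6

2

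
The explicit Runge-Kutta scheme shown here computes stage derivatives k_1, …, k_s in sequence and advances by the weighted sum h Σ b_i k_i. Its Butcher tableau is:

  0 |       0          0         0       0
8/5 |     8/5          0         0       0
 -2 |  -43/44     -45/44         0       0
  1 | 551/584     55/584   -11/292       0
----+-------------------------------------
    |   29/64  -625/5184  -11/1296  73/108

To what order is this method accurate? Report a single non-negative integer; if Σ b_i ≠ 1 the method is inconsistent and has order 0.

b = (29/64, -625/5184, -11/1296, 73/108)
c = (0, 8/5, -2, 1)
Ac = (0, 0, -18/11, 33/146)
Σ b_i: 29/64·1 + (-625/5184)·1 + (-11/1296)·1 + 73/108·1 = 1 ✓
b·c: (-625/5184)·8/5 + (-11/1296)·(-2) + 73/108·1 = 1/2 ✓
b·c²: (-625/5184)·64/25 + (-11/1296)·4 + 73/108·1 = 1/3 ✓
b·Ac: (-11/1296)·(-18/11) + 73/108·33/146 = 1/6 ✓
b·c³: (-625/5184)·512/125 + (-11/1296)·(-8) + 73/108·1 = 1/4 ✓
b·(c∘Ac): (-11/1296)·36/11 + 73/108·33/146 = 1/8 ✓
b·Ac²: (-11/1296)·(-144/55) + 73/108·33/365 = 1/12 ✓
b·A²c: 73/108·9/146 = 1/24 ✓; 4 stages ⇒ order 4.

4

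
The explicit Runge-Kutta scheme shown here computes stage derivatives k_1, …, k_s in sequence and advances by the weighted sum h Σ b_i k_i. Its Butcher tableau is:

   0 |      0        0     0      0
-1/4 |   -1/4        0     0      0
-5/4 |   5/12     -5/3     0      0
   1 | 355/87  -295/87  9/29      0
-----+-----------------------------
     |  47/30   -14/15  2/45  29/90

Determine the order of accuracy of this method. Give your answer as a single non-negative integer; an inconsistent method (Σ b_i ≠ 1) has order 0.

4

b = (47/30, -14/15, 2/45, 29/90)
c = (0, -1/4, -5/4, 1)
Ac = (0, 0, 5/12, 40/87)
Σ b_i: 47/30·1 + (-14/15)·1 + 2/45·1 + 29/90·1 = 1 ✓
b·c: (-14/15)·(-1/4) + 2/45·(-5/4) + 29/90·1 = 1/2 ✓
b·c²: (-14/15)·1/16 + 2/45·25/16 + 29/90·1 = 1/3 ✓
b·Ac: 2/45·5/12 + 29/90·40/87 = 1/6 ✓
b·c³: (-14/15)·(-1/64) + 2/45·(-125/64) + 29/90·1 = 1/4 ✓
b·(c∘Ac): 2/45·(-25/48) + 29/90·40/87 = 1/8 ✓
b·Ac²: 2/45·(-5/48) + 29/90·95/348 = 1/12 ✓
b·A²c: 29/90·15/116 = 1/24 ✓; 4 stages ⇒ order 4.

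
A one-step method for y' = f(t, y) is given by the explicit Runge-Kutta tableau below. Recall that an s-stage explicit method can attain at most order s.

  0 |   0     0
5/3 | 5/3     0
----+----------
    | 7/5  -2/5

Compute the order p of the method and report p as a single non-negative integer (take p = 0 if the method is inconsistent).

b = (7/5, -2/5)
c = (0, 5/3)
Σ b_i: 7/5·1 + (-2/5)·1 = 1 ✓
b·c: (-2/5)·5/3 = -2/3 ≠ 1/2 ⇒ order 1.

1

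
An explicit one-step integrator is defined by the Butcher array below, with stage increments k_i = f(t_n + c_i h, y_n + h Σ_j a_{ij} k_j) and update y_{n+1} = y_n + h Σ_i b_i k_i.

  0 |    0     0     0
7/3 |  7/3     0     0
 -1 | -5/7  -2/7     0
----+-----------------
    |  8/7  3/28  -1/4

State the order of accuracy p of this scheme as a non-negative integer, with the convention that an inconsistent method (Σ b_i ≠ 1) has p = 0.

3

b = (8/7, 3/28, -1/4)
c = (0, 7/3, -1)
Ac = (0, 0, -2/3)
Σ b_i: 8/7·1 + 3/28·1 + (-1/4)·1 = 1 ✓
b·c: 3/28·7/3 + (-1/4)·(-1) = 1/2 ✓
b·c²: 3/28·49/9 + (-1/4)·1 = 1/3 ✓
b·Ac: (-1/4)·(-2/3) = 1/6 ✓; 3 stages ⇒ order 3.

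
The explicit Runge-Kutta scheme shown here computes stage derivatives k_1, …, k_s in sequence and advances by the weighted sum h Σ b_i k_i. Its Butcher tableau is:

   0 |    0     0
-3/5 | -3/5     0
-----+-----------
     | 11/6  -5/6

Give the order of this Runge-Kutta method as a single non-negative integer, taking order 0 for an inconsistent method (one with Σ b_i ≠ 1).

b = (11/6, -5/6)
c = (0, -3/5)
Σ b_i: 11/6·1 + (-5/6)·1 = 1 ✓
b·c: (-5/6)·(-3/5) = 1/2 ✓; 2 stages ⇒ order 2.

2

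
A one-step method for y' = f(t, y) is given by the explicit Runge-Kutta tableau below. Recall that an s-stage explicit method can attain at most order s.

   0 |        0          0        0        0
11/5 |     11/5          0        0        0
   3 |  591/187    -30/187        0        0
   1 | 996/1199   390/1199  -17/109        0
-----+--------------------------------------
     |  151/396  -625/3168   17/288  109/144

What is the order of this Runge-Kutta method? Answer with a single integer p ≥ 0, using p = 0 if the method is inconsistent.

b = (151/396, -625/3168, 17/288, 109/144)
c = (0, 11/5, 3, 1)
Ac = (0, 0, -6/17, 27/109)
Σ b_i: 151/396·1 + (-625/3168)·1 + 17/288·1 + 109/144·1 = 1 ✓
b·c: (-625/3168)·11/5 + 17/288·3 + 109/144·1 = 1/2 ✓
b·c²: (-625/3168)·121/25 + 17/288·9 + 109/144·1 = 1/3 ✓
b·Ac: 17/288·(-6/17) + 109/144·27/109 = 1/6 ✓
b·c³: (-625/3168)·1331/125 + 17/288·27 + 109/144·1 = 1/4 ✓
b·(c∘Ac): 17/288·(-18/17) + 109/144·27/109 = 1/8 ✓
b·Ac²: 17/288·(-66/85) + 109/144·93/545 = 1/12 ✓
b·A²c: 109/144·6/109 = 1/24 ✓; 4 stages ⇒ order 4.

4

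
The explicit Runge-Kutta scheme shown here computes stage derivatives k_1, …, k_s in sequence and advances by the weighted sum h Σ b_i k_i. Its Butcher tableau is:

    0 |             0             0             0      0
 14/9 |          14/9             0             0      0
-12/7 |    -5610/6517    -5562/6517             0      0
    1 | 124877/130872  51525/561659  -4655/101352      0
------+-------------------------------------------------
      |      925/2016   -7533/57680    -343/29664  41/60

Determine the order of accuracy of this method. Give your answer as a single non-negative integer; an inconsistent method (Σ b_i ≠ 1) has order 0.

b = (925/2016, -7533/57680, -343/29664, 41/60)
c = (0, 14/9, -12/7, 1)
Ac = (0, 0, -1236/931, 345/1558)
Σ b_i: 925/2016·1 + (-7533/57680)·1 + (-343/29664)·1 + 41/60·1 = 1 ✓
b·c: (-7533/57680)·14/9 + (-343/29664)·(-12/7) + 41/60·1 = 1/2 ✓
b·c²: (-7533/57680)·196/81 + (-343/29664)·144/49 + 41/60·1 = 1/3 ✓
b·Ac: (-343/29664)·(-1236/931) + 41/60·345/1558 = 1/6 ✓
b·c³: (-7533/57680)·2744/729 + (-343/29664)·(-1728/343) + 41/60·1 = 1/4 ✓
b·(c∘Ac): (-343/29664)·14832/6517 + 41/60·345/1558 = 1/8 ✓
b·Ac²: (-343/29664)·(-824/399) + 41/60·610/7011 = 1/12 ✓
b·A²c: 41/60·5/82 = 1/24 ✓; 4 stages ⇒ order 4.

4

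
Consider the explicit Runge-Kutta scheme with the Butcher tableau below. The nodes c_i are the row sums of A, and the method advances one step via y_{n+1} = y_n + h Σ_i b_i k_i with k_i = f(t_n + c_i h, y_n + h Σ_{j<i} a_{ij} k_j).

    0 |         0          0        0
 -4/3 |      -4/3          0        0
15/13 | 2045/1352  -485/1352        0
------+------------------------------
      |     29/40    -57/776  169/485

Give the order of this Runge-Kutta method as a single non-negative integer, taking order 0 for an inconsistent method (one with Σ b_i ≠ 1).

3

b = (29/40, -57/776, 169/485)
c = (0, -4/3, 15/13)
Ac = (0, 0, 485/1014)
Σ b_i: 29/40·1 + (-57/776)·1 + 169/485·1 = 1 ✓
b·c: (-57/776)·(-4/3) + 169/485·15/13 = 1/2 ✓
b·c²: (-57/776)·16/9 + 169/485·225/169 = 1/3 ✓
b·Ac: 169/485·485/1014 = 1/6 ✓; 3 stages ⇒ order 3.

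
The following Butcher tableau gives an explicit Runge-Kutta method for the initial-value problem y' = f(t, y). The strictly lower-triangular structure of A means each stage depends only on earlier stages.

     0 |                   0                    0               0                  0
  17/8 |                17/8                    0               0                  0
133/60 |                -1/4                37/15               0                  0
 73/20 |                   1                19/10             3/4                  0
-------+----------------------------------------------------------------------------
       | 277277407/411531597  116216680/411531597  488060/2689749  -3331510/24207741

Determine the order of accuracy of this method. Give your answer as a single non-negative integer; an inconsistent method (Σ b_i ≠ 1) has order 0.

3

b = (277277407/411531597, 116216680/411531597, 488060/2689749, -3331510/24207741)
c = (0, 17/8, 133/60, 73/20)
Ac = (0, 0, 629/120, 57/10)
Σ b_i: 277277407/411531597·1 + 116216680/411531597·1 + 488060/2689749·1 + (-3331510/24207741)·1 = 1 ✓
b·c: 116216680/411531597·17/8 + 488060/2689749·133/60 + (-3331510/24207741)·73/20 = 1/2 ✓
b·c²: 116216680/411531597·289/64 + 488060/2689749·17689/3600 + (-3331510/24207741)·5329/400 = 1/3 ✓
b·Ac: 488060/2689749·629/120 + (-3331510/24207741)·57/10 = 1/6 ✓
b·c³: 116216680/411531597·4913/512 + 488060/2689749·2352637/216000 + (-3331510/24207741)·389017/8000 = -233088245183/116197156800 ≠ 1/4 ⇒ order 3.
b·(c∘Ac): 488060/2689749·83657/7200 + (-3331510/24207741)·4161/200 = -731000851/968309640 ≠ 1/8
b·Ac²: 488060/2689749·10693/960 + (-3331510/24207741)·117743/9600 = 7743232027/23239431360 ≠ 1/12
b·A²c: (-3331510/24207741)·629/160 = -209551979/387323856 ≠ 1/24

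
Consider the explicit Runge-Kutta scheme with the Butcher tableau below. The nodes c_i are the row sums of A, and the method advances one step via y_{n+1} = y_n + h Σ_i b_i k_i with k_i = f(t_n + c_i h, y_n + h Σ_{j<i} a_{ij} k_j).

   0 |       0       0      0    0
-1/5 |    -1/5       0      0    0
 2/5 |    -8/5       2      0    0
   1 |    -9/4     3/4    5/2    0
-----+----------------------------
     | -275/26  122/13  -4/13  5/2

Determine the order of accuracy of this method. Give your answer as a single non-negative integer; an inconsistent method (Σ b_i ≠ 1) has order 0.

2

b = (-275/26, 122/13, -4/13, 5/2)
c = (0, -1/5, 2/5, 1)
Ac = (0, 0, -2/5, 17/20)
Σ b_i: (-275/26)·1 + 122/13·1 + (-4/13)·1 + 5/2·1 = 1 ✓
b·c: 122/13·(-1/5) + (-4/13)·2/5 + 5/2·1 = 1/2 ✓
b·c²: 122/13·1/25 + (-4/13)·4/25 + 5/2·1 = 1837/650 ≠ 1/3 ⇒ order 2.
b·Ac: (-4/13)·(-2/5) + 5/2·17/20 = 1169/520 ≠ 1/6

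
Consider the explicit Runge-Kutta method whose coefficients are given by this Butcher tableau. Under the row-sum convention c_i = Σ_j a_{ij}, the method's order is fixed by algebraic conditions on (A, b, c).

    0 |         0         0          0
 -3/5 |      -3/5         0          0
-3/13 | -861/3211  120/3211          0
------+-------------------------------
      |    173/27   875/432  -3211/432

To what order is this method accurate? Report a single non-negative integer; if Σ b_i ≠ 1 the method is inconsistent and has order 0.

b = (173/27, 875/432, -3211/432)
c = (0, -3/5, -3/13)
Ac = (0, 0, -72/3211)
Σ b_i: 173/27·1 + 875/432·1 + (-3211/432)·1 = 1 ✓
b·c: 875/432·(-3/5) + (-3211/432)·(-3/13) = 1/2 ✓
b·c²: 875/432·9/25 + (-3211/432)·9/169 = 1/3 ✓
b·Ac: (-3211/432)·(-72/3211) = 1/6 ✓; 3 stages ⇒ order 3.

3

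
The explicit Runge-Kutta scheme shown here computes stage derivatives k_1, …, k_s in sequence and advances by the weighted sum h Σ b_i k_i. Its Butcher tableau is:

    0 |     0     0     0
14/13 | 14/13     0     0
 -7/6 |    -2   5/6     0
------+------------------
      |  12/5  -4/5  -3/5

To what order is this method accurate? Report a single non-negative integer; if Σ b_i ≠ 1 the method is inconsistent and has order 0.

1

b = (12/5, -4/5, -3/5)
c = (0, 14/13, -7/6)
Ac = (0, 0, 35/39)
Σ b_i: 12/5·1 + (-4/5)·1 + (-3/5)·1 = 1 ✓
b·c: (-4/5)·14/13 + (-3/5)·(-7/6) = -21/130 ≠ 1/2 ⇒ order 1.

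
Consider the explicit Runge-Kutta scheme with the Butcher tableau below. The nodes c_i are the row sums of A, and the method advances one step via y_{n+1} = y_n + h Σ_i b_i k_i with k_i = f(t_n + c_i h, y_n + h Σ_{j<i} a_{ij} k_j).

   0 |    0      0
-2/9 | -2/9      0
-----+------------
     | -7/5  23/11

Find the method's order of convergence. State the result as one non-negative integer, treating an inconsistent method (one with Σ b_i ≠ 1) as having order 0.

b = (-7/5, 23/11)
c = (0, -2/9)
Σ b_i: (-7/5)·1 + 23/11·1 = 38/55 ≠ 1 ⇒ order 0.

0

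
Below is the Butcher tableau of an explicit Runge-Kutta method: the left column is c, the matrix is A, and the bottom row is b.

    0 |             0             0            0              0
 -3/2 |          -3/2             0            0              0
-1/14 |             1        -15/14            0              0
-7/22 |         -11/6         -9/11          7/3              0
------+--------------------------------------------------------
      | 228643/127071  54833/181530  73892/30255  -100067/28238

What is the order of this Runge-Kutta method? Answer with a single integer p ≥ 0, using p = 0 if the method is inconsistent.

b = (228643/127071, 54833/181530, 73892/30255, -100067/28238)
c = (0, -3/2, -1/14, -7/22)
Ac = (0, 0, 45/28, 35/33)
Σ b_i: 228643/127071·1 + 54833/181530·1 + 73892/30255·1 + (-100067/28238)·1 = 1 ✓
b·c: 54833/181530·(-3/2) + 73892/30255·(-1/14) + (-100067/28238)·(-7/22) = 1/2 ✓
b·c²: 54833/181530·9/4 + 73892/30255·1/196 + (-100067/28238)·49/484 = 1/3 ✓
b·Ac: 73892/30255·45/28 + (-100067/28238)·35/33 = 1/6 ✓
b·c³: 54833/181530·(-27/8) + 73892/30255·(-1/2744) + (-100067/28238)·(-343/10648) = -3377753/3727416 ≠ 1/4 ⇒ order 3.
b·(c∘Ac): 73892/30255·(-45/392) + (-100067/28238)·(-245/726) = 22159/24204 ≠ 1/8
b·Ac²: 73892/30255·(-135/56) + (-100067/28238)·(-845/462) = 704171/1185996 ≠ 1/12
b·A²c: (-100067/28238)·15/4 = -1501005/112952 ≠ 1/24

3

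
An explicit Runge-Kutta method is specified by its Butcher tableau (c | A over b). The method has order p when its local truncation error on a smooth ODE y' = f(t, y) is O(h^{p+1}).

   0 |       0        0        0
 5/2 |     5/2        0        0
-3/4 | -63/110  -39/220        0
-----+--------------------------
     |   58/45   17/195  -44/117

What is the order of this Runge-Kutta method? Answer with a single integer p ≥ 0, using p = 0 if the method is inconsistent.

3

b = (58/45, 17/195, -44/117)
c = (0, 5/2, -3/4)
Ac = (0, 0, -39/88)
Σ b_i: 58/45·1 + 17/195·1 + (-44/117)·1 = 1 ✓
b·c: 17/195·5/2 + (-44/117)·(-3/4) = 1/2 ✓
b·c²: 17/195·25/4 + (-44/117)·9/16 = 1/3 ✓
b·Ac: (-44/117)·(-39/88) = 1/6 ✓; 3 stages ⇒ order 3.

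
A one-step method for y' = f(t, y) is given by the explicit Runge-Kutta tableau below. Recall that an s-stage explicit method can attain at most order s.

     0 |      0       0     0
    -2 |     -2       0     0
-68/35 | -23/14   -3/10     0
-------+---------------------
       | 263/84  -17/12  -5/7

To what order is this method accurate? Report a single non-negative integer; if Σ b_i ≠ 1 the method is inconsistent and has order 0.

b = (263/84, -17/12, -5/7)
c = (0, -2, -68/35)
Ac = (0, 0, 3/5)
Σ b_i: 263/84·1 + (-17/12)·1 + (-5/7)·1 = 1 ✓
b·c: (-17/12)·(-2) + (-5/7)·(-68/35) = 1241/294 ≠ 1/2 ⇒ order 1.

1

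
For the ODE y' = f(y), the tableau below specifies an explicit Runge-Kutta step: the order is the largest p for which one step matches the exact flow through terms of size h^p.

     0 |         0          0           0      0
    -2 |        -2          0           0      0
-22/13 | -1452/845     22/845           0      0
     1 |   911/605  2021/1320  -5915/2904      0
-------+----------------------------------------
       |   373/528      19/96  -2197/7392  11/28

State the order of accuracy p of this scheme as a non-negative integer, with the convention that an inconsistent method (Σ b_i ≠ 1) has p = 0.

b = (373/528, 19/96, -2197/7392, 11/28)
c = (0, -2, -22/13, 1)
Ac = (0, 0, -44/845, 127/330)
Σ b_i: 373/528·1 + 19/96·1 + (-2197/7392)·1 + 11/28·1 = 1 ✓
b·c: 19/96·(-2) + (-2197/7392)·(-22/13) + 11/28·1 = 1/2 ✓
b·c²: 19/96·4 + (-2197/7392)·484/169 + 11/28·1 = 1/3 ✓
b·Ac: (-2197/7392)·(-44/845) + 11/28·127/330 = 1/6 ✓
b·c³: 19/96·(-8) + (-2197/7392)·(-10648/2197) + 11/28·1 = 1/4 ✓
b·(c∘Ac): (-2197/7392)·968/10985 + 11/28·127/330 = 1/8 ✓
b·Ac²: (-2197/7392)·88/845 + 11/28·16/55 = 1/12 ✓
b·A²c: 11/28·7/66 = 1/24 ✓; 4 stages ⇒ order 4.

4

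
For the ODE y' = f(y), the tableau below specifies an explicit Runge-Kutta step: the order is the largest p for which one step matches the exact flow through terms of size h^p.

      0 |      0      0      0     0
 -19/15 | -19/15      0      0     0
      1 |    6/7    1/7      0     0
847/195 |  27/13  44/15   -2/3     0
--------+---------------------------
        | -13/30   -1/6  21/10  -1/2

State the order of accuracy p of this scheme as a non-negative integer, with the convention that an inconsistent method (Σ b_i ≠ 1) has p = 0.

1

b = (-13/30, -1/6, 21/10, -1/2)
c = (0, -19/15, 1, 847/195)
Ac = (0, 0, -19/105, -986/225)
Σ b_i: (-13/30)·1 + (-1/6)·1 + 21/10·1 + (-1/2)·1 = 1 ✓
b·c: (-1/6)·(-19/15) + 21/10·1 + (-1/2)·847/195 = 163/1170 ≠ 1/2 ⇒ order 1.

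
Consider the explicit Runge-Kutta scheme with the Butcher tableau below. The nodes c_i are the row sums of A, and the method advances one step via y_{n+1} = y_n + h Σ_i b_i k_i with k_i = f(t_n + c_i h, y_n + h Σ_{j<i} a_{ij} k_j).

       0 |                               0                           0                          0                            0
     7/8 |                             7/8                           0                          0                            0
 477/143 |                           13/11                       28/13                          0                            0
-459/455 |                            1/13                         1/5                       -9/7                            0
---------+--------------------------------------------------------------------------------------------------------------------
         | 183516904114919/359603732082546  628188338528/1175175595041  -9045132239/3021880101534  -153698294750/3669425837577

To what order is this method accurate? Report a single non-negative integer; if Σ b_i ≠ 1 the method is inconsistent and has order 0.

b = (183516904114919/359603732082546, 628188338528/1175175595041, -9045132239/3021880101534, -153698294750/3669425837577)
c = (0, 7/8, 477/143, -459/455)
Ac = (0, 0, 49/26, -164713/40040)
Σ b_i: 183516904114919/359603732082546·1 + 628188338528/1175175595041·1 + (-9045132239/3021880101534)·1 + (-153698294750/3669425837577)·1 = 1 ✓
b·c: 628188338528/1175175595041·7/8 + (-9045132239/3021880101534)·477/143 + (-153698294750/3669425837577)·(-459/455) = 1/2 ✓
b·c²: 628188338528/1175175595041·49/64 + (-9045132239/3021880101534)·227529/20449 + (-153698294750/3669425837577)·210681/207025 = 1/3 ✓
b·Ac: (-9045132239/3021880101534)·49/26 + (-153698294750/3669425837577)·(-164713/40040) = 1/6 ✓
b·c³: 628188338528/1175175595041·343/512 + (-9045132239/3021880101534)·108531333/2924207 + (-153698294750/3669425837577)·(-96702579/94196375) = 10137267120524111/34954422898899504 ≠ 1/4 ⇒ order 3.
b·(c∘Ac): (-9045132239/3021880101534)·23373/3718 + (-153698294750/3669425837577)·75603267/18218200 = -840858088093/4364937924438 ≠ 1/8
b·Ac²: (-9045132239/3021880101534)·343/208 + (-153698294750/3669425837577)·(-648269513/45805760) = 548386526884151/932849590708464 ≠ 1/12
b·A²c: (-153698294750/3669425837577)·(-63/26) = 41380310125/407713981953 ≠ 1/24

3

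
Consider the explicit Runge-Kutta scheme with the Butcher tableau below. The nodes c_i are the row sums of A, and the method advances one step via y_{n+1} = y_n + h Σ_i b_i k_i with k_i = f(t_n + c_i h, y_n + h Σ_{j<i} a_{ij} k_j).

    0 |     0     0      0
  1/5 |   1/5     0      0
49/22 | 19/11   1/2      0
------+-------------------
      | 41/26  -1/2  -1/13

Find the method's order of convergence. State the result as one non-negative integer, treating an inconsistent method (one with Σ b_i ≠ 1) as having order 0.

b = (41/26, -1/2, -1/13)
c = (0, 1/5, 49/22)
Ac = (0, 0, 1/10)
Σ b_i: 41/26·1 + (-1/2)·1 + (-1/13)·1 = 1 ✓
b·c: (-1/2)·1/5 + (-1/13)·49/22 = -194/715 ≠ 1/2 ⇒ order 1.

1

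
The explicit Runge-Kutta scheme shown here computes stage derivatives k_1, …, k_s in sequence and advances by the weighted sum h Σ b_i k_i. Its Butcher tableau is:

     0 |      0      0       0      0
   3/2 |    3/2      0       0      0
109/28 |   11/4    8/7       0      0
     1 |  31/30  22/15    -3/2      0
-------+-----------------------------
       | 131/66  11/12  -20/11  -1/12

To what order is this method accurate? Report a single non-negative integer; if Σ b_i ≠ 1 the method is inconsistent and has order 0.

1

b = (131/66, 11/12, -20/11, -1/12)
c = (0, 3/2, 109/28, 1)
Ac = (0, 0, 12/7, -1019/280)
Σ b_i: 131/66·1 + 11/12·1 + (-20/11)·1 + (-1/12)·1 = 1 ✓
b·c: 11/12·3/2 + (-20/11)·109/28 + (-1/12)·1 = -10693/1848 ≠ 1/2 ⇒ order 1.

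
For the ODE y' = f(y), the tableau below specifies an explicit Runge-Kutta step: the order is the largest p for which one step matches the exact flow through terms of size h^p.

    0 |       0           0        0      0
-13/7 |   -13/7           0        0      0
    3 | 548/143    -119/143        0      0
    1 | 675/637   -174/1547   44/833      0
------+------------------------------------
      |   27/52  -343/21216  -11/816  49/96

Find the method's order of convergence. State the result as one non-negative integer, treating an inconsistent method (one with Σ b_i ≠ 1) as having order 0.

4

b = (27/52, -343/21216, -11/816, 49/96)
c = (0, -13/7, 3, 1)
Ac = (0, 0, 17/11, 18/49)
Σ b_i: 27/52·1 + (-343/21216)·1 + (-11/816)·1 + 49/96·1 = 1 ✓
b·c: (-343/21216)·(-13/7) + (-11/816)·3 + 49/96·1 = 1/2 ✓
b·c²: (-343/21216)·169/49 + (-11/816)·9 + 49/96·1 = 1/3 ✓
b·Ac: (-11/816)·17/11 + 49/96·18/49 = 1/6 ✓
b·c³: (-343/21216)·(-2197/343) + (-11/816)·27 + 49/96·1 = 1/4 ✓
b·(c∘Ac): (-11/816)·51/11 + 49/96·18/49 = 1/8 ✓
b·Ac²: (-11/816)·(-221/77) + 49/96·30/343 = 1/12 ✓
b·A²c: 49/96·4/49 = 1/24 ✓; 4 stages ⇒ order 4.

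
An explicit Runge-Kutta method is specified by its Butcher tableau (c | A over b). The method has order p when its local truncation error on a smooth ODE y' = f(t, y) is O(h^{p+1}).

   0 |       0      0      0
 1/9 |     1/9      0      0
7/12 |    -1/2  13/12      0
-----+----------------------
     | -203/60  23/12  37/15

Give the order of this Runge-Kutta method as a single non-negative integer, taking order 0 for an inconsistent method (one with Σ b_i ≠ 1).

1

b = (-203/60, 23/12, 37/15)
c = (0, 1/9, 7/12)
Ac = (0, 0, 13/108)
Σ b_i: (-203/60)·1 + 23/12·1 + 37/15·1 = 1 ✓
b·c: 23/12·1/9 + 37/15·7/12 = 223/135 ≠ 1/2 ⇒ order 1.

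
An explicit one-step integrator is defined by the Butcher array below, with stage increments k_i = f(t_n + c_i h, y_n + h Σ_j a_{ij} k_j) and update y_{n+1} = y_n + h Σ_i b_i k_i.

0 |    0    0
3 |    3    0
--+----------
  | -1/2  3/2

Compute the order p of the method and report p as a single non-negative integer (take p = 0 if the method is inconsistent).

1

b = (-1/2, 3/2)
c = (0, 3)
Σ b_i: (-1/2)·1 + 3/2·1 = 1 ✓
b·c: 3/2·3 = 9/2 ≠ 1/2 ⇒ order 1.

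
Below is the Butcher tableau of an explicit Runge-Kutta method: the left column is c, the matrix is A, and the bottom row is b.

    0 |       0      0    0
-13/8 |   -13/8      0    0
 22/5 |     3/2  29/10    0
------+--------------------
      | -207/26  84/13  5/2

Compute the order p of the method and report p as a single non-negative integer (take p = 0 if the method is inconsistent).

b = (-207/26, 84/13, 5/2)
c = (0, -13/8, 22/5)
Ac = (0, 0, -377/80)
Σ b_i: (-207/26)·1 + 84/13·1 + 5/2·1 = 1 ✓
b·c: 84/13·(-13/8) + 5/2·22/5 = 1/2 ✓
b·c²: 84/13·169/64 + 5/2·484/25 = 5237/80 ≠ 1/3 ⇒ order 2.
b·Ac: 5/2·(-377/80) = -377/32 ≠ 1/6

2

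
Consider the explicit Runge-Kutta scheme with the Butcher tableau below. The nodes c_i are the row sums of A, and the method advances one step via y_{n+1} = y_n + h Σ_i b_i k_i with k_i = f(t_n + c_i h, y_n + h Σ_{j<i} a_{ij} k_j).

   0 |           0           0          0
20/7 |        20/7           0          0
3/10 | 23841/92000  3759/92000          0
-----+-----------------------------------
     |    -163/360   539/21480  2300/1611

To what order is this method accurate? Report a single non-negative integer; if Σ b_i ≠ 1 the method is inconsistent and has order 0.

3

b = (-163/360, 539/21480, 2300/1611)
c = (0, 20/7, 3/10)
Ac = (0, 0, 537/4600)
Σ b_i: (-163/360)·1 + 539/21480·1 + 2300/1611·1 = 1 ✓
b·c: 539/21480·20/7 + 2300/1611·3/10 = 1/2 ✓
b·c²: 539/21480·400/49 + 2300/1611·9/100 = 1/3 ✓
b·Ac: 2300/1611·537/4600 = 1/6 ✓; 3 stages ⇒ order 3.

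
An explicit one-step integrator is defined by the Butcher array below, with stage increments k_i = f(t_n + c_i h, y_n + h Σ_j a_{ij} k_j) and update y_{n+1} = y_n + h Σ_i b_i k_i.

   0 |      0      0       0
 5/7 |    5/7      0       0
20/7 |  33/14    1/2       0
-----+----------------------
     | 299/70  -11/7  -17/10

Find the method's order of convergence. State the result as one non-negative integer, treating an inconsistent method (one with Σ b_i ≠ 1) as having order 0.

1

b = (299/70, -11/7, -17/10)
c = (0, 5/7, 20/7)
Ac = (0, 0, 5/14)
Σ b_i: 299/70·1 + (-11/7)·1 + (-17/10)·1 = 1 ✓
b·c: (-11/7)·5/7 + (-17/10)·20/7 = -293/49 ≠ 1/2 ⇒ order 1.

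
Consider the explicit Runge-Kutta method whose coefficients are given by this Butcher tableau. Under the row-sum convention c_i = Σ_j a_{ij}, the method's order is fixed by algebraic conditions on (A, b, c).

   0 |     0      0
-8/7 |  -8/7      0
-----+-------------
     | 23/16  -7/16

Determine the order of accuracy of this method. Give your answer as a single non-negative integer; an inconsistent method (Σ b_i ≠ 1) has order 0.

b = (23/16, -7/16)
c = (0, -8/7)
Σ b_i: 23/16·1 + (-7/16)·1 = 1 ✓
b·c: (-7/16)·(-8/7) = 1/2 ✓; 2 stages ⇒ order 2.

2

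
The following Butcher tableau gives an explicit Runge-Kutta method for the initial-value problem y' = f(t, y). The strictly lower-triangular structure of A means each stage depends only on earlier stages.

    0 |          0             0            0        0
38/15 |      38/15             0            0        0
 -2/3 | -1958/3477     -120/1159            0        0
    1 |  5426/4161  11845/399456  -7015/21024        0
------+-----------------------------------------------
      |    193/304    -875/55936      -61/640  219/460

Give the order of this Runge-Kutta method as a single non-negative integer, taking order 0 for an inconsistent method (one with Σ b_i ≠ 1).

4

b = (193/304, -875/55936, -61/640, 219/460)
c = (0, 38/15, -2/3, 1)
Ac = (0, 0, -16/61, 391/1314)
Σ b_i: 193/304·1 + (-875/55936)·1 + (-61/640)·1 + 219/460·1 = 1 ✓
b·c: (-875/55936)·38/15 + (-61/640)·(-2/3) + 219/460·1 = 1/2 ✓
b·c²: (-875/55936)·1444/225 + (-61/640)·4/9 + 219/460·1 = 1/3 ✓
b·Ac: (-61/640)·(-16/61) + 219/460·391/1314 = 1/6 ✓
b·c³: (-875/55936)·54872/3375 + (-61/640)·(-8/27) + 219/460·1 = 1/4 ✓
b·(c∘Ac): (-61/640)·32/183 + 219/460·391/1314 = 1/8 ✓
b·Ac²: (-61/640)·(-608/915) + 219/460·46/1095 = 1/12 ✓
b·A²c: 219/460·115/1314 = 1/24 ✓; 4 stages ⇒ order 4.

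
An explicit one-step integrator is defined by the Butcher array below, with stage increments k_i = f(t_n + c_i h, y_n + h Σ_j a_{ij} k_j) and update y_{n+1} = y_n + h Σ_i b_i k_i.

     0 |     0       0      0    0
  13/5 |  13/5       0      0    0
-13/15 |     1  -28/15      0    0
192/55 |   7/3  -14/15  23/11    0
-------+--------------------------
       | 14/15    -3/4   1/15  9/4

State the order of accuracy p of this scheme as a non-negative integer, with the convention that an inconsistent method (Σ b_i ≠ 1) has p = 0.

0

b = (14/15, -3/4, 1/15, 9/4)
c = (0, 13/5, -13/15, 192/55)
Ac = (0, 0, -364/75, -3497/825)
Σ b_i: 14/15·1 + (-3/4)·1 + 1/15·1 + 9/4·1 = 5/2 ≠ 1 ⇒ order 0.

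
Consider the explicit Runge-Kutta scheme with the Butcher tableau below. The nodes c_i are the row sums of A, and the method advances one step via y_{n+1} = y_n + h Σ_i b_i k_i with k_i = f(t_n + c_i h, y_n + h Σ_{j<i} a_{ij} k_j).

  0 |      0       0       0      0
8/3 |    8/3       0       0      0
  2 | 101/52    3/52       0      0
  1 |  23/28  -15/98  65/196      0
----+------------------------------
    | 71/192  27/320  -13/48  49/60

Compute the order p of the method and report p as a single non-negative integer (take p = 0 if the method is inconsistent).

b = (71/192, 27/320, -13/48, 49/60)
c = (0, 8/3, 2, 1)
Ac = (0, 0, 2/13, 25/98)
Σ b_i: 71/192·1 + 27/320·1 + (-13/48)·1 + 49/60·1 = 1 ✓
b·c: 27/320·8/3 + (-13/48)·2 + 49/60·1 = 1/2 ✓
b·c²: 27/320·64/9 + (-13/48)·4 + 49/60·1 = 1/3 ✓
b·Ac: (-13/48)·2/13 + 49/60·25/98 = 1/6 ✓
b·c³: 27/320·512/27 + (-13/48)·8 + 49/60·1 = 1/4 ✓
b·(c∘Ac): (-13/48)·4/13 + 49/60·25/98 = 1/8 ✓
b·Ac²: (-13/48)·16/39 + 49/60·5/21 = 1/12 ✓
b·A²c: 49/60·5/98 = 1/24 ✓; 4 stages ⇒ order 4.

4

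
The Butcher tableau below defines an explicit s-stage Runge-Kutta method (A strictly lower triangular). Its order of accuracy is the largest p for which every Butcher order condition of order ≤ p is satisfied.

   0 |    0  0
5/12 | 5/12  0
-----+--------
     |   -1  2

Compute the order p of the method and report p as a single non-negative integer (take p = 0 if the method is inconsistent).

1

b = (-1, 2)
c = (0, 5/12)
Σ b_i: (-1)·1 + 2·1 = 1 ✓
b·c: 2·5/12 = 5/6 ≠ 1/2 ⇒ order 1.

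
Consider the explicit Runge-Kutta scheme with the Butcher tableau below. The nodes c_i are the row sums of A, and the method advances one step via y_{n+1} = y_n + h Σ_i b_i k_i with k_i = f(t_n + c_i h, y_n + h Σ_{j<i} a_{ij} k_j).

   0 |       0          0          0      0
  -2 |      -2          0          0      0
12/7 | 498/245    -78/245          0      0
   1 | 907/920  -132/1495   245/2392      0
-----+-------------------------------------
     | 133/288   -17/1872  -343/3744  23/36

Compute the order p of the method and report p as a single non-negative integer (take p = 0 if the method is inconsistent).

4

b = (133/288, -17/1872, -343/3744, 23/36)
c = (0, -2, 12/7, 1)
Ac = (0, 0, 156/245, 81/230)
Σ b_i: 133/288·1 + (-17/1872)·1 + (-343/3744)·1 + 23/36·1 = 1 ✓
b·c: (-17/1872)·(-2) + (-343/3744)·12/7 + 23/36·1 = 1/2 ✓
b·c²: (-17/1872)·4 + (-343/3744)·144/49 + 23/36·1 = 1/3 ✓
b·Ac: (-343/3744)·156/245 + 23/36·81/230 = 1/6 ✓
b·c³: (-17/1872)·(-8) + (-343/3744)·1728/343 + 23/36·1 = 1/4 ✓
b·(c∘Ac): (-343/3744)·1872/1715 + 23/36·81/230 = 1/8 ✓
b·Ac²: (-343/3744)·(-312/245) + 23/36·(-6/115) = 1/12 ✓
b·A²c: 23/36·3/46 = 1/24 ✓; 4 stages ⇒ order 4.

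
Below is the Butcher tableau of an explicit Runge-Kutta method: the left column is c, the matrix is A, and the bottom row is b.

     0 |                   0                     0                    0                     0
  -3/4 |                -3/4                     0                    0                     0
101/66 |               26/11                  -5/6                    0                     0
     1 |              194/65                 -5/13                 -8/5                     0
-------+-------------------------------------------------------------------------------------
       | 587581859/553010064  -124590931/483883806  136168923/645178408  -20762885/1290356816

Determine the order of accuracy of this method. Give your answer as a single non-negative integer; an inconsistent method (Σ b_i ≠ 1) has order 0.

b = (587581859/553010064, -124590931/483883806, 136168923/645178408, -20762885/1290356816)
c = (0, -3/4, 101/66, 1)
Ac = (0, 0, 5/8, -18533/8580)
Σ b_i: 587581859/553010064·1 + (-124590931/483883806)·1 + 136168923/645178408·1 + (-20762885/1290356816)·1 = 1 ✓
b·c: (-124590931/483883806)·(-3/4) + 136168923/645178408·101/66 + (-20762885/1290356816)·1 = 1/2 ✓
b·c²: (-124590931/483883806)·9/16 + 136168923/645178408·10201/4356 + (-20762885/1290356816)·1 = 1/3 ✓
b·Ac: 136168923/645178408·5/8 + (-20762885/1290356816)·(-18533/8580) = 1/6 ✓
b·c³: (-124590931/483883806)·(-27/64) + 136168923/645178408·1030301/287496 + (-20762885/1290356816)·1 = 123934485349/145994656896 ≠ 1/4 ⇒ order 3.
b·(c∘Ac): 136168923/645178408·505/528 + (-20762885/1290356816)·(-18533/8580) = 1046821577/4424080512 ≠ 1/8
b·Ac²: 136168923/645178408·(-15/32) + (-20762885/1290356816)·(-4488641/1132560) = -641653613/18249332112 ≠ 1/12
b·A²c: (-20762885/1290356816)·(-1) = 20762885/1290356816 ≠ 1/24

3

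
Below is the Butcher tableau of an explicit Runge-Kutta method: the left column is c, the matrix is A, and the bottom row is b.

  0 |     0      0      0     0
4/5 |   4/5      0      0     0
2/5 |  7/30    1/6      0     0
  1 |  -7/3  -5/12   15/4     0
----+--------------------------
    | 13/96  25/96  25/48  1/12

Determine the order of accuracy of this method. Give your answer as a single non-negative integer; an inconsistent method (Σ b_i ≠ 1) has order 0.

4

b = (13/96, 25/96, 25/48, 1/12)
c = (0, 4/5, 2/5, 1)
Ac = (0, 0, 2/15, 7/6)
Σ b_i: 13/96·1 + 25/96·1 + 25/48·1 + 1/12·1 = 1 ✓
b·c: 25/96·4/5 + 25/48·2/5 + 1/12·1 = 1/2 ✓
b·c²: 25/96·16/25 + 25/48·4/25 + 1/12·1 = 1/3 ✓
b·Ac: 25/48·2/15 + 1/12·7/6 = 1/6 ✓
b·c³: 25/96·64/125 + 25/48·8/125 + 1/12·1 = 1/4 ✓
b·(c∘Ac): 25/48·4/75 + 1/12·7/6 = 1/8 ✓
b·Ac²: 25/48·8/75 + 1/12·1/3 = 1/12 ✓
b·A²c: 1/12·1/2 = 1/24 ✓; 4 stages ⇒ order 4.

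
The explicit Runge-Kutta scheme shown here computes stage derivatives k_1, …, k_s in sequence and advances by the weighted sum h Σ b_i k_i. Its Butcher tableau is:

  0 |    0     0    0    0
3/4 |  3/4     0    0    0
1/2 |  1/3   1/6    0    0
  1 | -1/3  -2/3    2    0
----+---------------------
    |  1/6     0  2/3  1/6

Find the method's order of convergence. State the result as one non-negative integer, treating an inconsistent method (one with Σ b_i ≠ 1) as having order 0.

b = (1/6, 0, 2/3, 1/6)
c = (0, 3/4, 1/2, 1)
Ac = (0, 0, 1/8, 1/2)
Σ b_i: 1/6·1 + 2/3·1 + 1/6·1 = 1 ✓
b·c: 2/3·1/2 + 1/6·1 = 1/2 ✓
b·c²: 2/3·1/4 + 1/6·1 = 1/3 ✓
b·Ac: 2/3·1/8 + 1/6·1/2 = 1/6 ✓
b·c³: 2/3·1/8 + 1/6·1 = 1/4 ✓
b·(c∘Ac): 2/3·1/16 + 1/6·1/2 = 1/8 ✓
b·Ac²: 2/3·3/32 + 1/6·1/8 = 1/12 ✓
b·A²c: 1/6·1/4 = 1/24 ✓; 4 stages ⇒ order 4.

4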